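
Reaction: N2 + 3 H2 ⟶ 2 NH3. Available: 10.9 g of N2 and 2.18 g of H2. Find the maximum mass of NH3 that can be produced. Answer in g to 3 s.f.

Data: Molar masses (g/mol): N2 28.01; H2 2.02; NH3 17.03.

12.3 g

n(N2) = 10.90 / 28.01 = 0.3891 mol
n(H2) = 2.180 / 2.02 = 1.079 mol
n/ν for N2 = 0.3891/1 = 0.3891
n/ν for H2 = 1.079/3 = 0.3597
Smallest n/ν is H2 → limiting reagent.
n(NH3) = (2/3) × 1.079 = 0.7193 mol
mass = 0.7193 × 17.03 = 12.25 g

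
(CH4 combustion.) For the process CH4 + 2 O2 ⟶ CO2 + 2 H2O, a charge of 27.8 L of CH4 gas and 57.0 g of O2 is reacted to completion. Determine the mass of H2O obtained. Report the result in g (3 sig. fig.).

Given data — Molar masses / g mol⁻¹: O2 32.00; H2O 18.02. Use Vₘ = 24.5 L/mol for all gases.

32.1 g

n(CH4) = 27.80 / 24.5 = 1.135 mol
n(O2) = 57.00 / 32.00 = 1.781 mol
n/ν → CH4: 1.135, O2: 0.8905; O2 is limiting.
n(H2O) = (2/2) × 1.781 = 1.781 mol
mass = 1.781 × 18.02 = 32.09 g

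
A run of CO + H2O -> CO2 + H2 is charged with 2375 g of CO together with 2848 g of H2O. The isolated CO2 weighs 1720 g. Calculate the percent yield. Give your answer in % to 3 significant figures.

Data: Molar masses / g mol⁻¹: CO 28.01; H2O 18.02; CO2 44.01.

n(CO) = 2375 / 28.01 = 84.79 mol
n(H2O) = 2848 / 18.02 = 158.0 mol
n/ν → CO: 84.79, H2O: 158.0; CO is limiting.
theoretical n(CO2) = (1/1) × 84.79 = 84.79 mol → 3732 g
% yield = 1720 / 3732 × 100 = 46.09 %

46.1 %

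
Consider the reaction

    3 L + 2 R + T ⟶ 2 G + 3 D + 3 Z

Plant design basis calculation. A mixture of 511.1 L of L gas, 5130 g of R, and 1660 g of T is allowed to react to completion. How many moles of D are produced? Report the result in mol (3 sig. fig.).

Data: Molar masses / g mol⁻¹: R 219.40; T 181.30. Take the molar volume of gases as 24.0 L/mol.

21.3 mol

n(L) = 511.1 / 24.0 = 21.30 mol
n(R) = 5130 / 219.40 = 23.38 mol
n(T) = 1660 / 181.30 = 9.156 mol
n/ν for L = 21.30/3 = 7.100
n/ν for R = 23.38/2 = 11.69
n/ν for T = 9.156/1 = 9.156
Smallest n/ν is L → limiting reagent.
n(D) = (3/3) × 21.30 = 21.30 mol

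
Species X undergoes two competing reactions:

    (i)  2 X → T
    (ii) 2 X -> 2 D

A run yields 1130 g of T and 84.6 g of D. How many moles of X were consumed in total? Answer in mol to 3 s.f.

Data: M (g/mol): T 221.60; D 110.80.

11.0 mol

n(T) = 1130 / 221.60 = 5.099 mol
n(D) = 84.6 / 110.80 = 0.7635 mol
n(X) via (i) = (2/1)×5.099 = 10.20 mol
n(X) via (ii) = (2/2)×0.7635 = 0.7635 mol
total n(X) = 10.20 + 0.7635 = 10.96 mol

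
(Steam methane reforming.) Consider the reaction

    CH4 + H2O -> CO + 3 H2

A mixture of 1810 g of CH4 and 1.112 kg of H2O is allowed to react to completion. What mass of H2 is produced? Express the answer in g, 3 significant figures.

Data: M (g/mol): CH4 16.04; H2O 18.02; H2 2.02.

374 g

n(CH4) = 1810 / 16.04 = 112.8 mol
n(H2O) = 1.112×1000 / 18.02 = 61.71 mol
n/ν → CH4: 112.8, H2O: 61.71; H2O is limiting.
n(H2) = (3/1) × 61.71 = 185.1 mol
mass = 185.1 × 2.02 = 373.9 g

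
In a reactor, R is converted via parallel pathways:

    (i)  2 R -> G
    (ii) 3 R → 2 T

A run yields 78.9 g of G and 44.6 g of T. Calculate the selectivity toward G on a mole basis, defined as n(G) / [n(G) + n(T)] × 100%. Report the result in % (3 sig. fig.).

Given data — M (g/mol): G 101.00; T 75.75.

57.0 %

n(G) = 78.9 / 101.00 = 0.7812 mol
n(T) = 44.6 / 75.75 = 0.5888 mol
selectivity = 0.7812/(0.7812+0.5888) × 100 = 57.02 %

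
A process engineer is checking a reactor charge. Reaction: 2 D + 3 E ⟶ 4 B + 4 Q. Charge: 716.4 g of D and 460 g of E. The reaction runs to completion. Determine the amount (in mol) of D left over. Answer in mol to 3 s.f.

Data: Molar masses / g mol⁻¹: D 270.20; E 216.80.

n(D) = 716.4 / 270.20 = 2.651 mol
n(E) = 460.0 / 216.80 = 2.122 mol
n/ν → D: 1.326, E: 0.7073; E is limiting.
D consumed = (2/3) × 2.122 = 1.415 mol
D remaining = 2.651 − 1.415 = 1.236 mol

1.24 mol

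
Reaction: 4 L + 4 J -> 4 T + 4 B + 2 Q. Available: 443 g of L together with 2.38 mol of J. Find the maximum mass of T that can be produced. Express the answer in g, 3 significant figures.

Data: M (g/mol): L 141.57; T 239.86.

571 g

n(L) = 443.0 / 141.57 = 3.129 mol
n(J) = 2.380 mol
n/ν for L = 3.129/4 = 0.7823
n/ν for J = 2.380/4 = 0.5950
Smallest n/ν is J → limiting reagent.
n(T) = (4/4) × 2.380 = 2.380 mol
mass = 2.380 × 239.86 = 570.9 g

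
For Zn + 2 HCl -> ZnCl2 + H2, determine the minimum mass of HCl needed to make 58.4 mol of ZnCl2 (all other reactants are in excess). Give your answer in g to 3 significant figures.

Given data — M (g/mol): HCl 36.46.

n(ZnCl2) = 58.40 mol
n(HCl) = (2/1) × 58.40 = 116.8 mol
mass = 116.8 × 36.46 = 4259 g

4260 g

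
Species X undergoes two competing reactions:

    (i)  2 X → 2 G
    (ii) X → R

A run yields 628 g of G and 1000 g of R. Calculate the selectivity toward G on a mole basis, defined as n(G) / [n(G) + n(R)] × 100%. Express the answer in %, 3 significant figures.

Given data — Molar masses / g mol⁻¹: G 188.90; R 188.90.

38.6 %

n(G) = 628 / 188.90 = 3.325 mol
n(R) = 1000 / 188.90 = 5.294 mol
selectivity = 3.325/(3.325+5.294) × 100 = 38.58 %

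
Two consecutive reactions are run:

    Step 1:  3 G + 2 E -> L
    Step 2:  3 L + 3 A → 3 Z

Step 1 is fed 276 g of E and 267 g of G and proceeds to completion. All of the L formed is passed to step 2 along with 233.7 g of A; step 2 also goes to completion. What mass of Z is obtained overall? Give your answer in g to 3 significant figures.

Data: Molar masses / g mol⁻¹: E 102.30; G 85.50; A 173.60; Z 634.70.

Step 1:
n(E) = 276.0 / 102.30 = 2.698 mol
n(G) = 267.0 / 85.50 = 3.123 mol
n/ν for E = 2.698/2 = 1.349
n/ν for G = 3.123/3 = 1.041
Smallest n/ν is G → limiting reagent.
n(L) produced = (1/3) × 3.123 = 1.041 mol
Step 2:
n(L) available = 1.041 mol
n(A) = 233.7 / 173.60 = 1.346 mol
n/ν for L = 1.041/3 = 0.3470
n/ν for A = 1.346/3 = 0.4487
Smallest n/ν is L → limiting reagent.
n(Z) = (3/3) × 1.041 = 1.041 mol
mass = 1.041 × 634.70 = 660.7 g

661 g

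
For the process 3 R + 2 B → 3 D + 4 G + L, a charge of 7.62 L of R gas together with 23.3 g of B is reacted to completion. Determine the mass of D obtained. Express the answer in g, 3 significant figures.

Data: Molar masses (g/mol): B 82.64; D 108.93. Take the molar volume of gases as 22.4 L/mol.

n(R) = 7.620 / 22.4 = 0.3402 mol
n(B) = 23.30 / 82.64 = 0.2819 mol
n/ν for R = 0.3402/3 = 0.1134
n/ν for B = 0.2819/2 = 0.1410
Smallest n/ν is R → limiting reagent.
n(D) = (3/3) × 0.3402 = 0.3402 mol
mass = 0.3402 × 108.93 = 37.06 g

37.1 g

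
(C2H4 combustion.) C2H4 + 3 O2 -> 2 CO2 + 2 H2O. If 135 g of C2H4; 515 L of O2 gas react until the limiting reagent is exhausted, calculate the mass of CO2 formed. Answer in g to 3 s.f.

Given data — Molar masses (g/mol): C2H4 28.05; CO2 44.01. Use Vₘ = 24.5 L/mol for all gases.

n(C2H4) = 135.0 / 28.05 = 4.813 mol
n(O2) = 515.0 / 24.5 = 21.02 mol
n/ν → C2H4: 4.813, O2: 7.007; C2H4 is limiting.
n(CO2) = (2/1) × 4.813 = 9.626 mol
mass = 9.626 × 44.01 = 423.6 g

424 g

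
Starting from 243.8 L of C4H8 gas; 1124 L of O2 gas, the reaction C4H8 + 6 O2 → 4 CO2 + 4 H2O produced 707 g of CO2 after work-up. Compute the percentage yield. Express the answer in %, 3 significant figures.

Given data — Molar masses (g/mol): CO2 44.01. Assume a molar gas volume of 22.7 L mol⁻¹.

48.7 %

n(C4H8) = 243.8 / 22.7 = 10.74 mol
n(O2) = 1124 / 22.7 = 49.52 mol
n/ν for C4H8 = 10.74/1 = 10.74
n/ν for O2 = 49.52/6 = 8.253
Smallest n/ν is O2 → limiting reagent.
theoretical n(CO2) = (4/6) × 49.52 = 33.01 mol → 1453 g
% yield = 707 / 1453 × 100 = 48.66 %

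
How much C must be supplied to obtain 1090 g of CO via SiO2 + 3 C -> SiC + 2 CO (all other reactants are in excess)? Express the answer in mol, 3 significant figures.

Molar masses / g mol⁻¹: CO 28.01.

58.4 mol

n(CO) = 1090 / 28.01 = 38.91 mol
n(C) = (3/2) × 38.91 = 58.37 mol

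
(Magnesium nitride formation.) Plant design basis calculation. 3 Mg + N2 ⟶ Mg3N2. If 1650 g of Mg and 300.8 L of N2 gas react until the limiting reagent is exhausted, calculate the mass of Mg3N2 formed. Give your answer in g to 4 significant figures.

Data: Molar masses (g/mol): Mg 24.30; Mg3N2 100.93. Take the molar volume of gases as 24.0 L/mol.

n(Mg) = 1650 / 24.30 = 67.90 mol
n(N2) = 300.8 / 24.0 = 12.53 mol
n/ν for Mg = 67.90/3 = 22.63
n/ν for N2 = 12.53/1 = 12.53
Smallest n/ν is N2 → limiting reagent.
n(Mg3N2) = (1/1) × 12.53 = 12.53 mol
mass = 12.53 × 100.93 = 1265 g

1265 g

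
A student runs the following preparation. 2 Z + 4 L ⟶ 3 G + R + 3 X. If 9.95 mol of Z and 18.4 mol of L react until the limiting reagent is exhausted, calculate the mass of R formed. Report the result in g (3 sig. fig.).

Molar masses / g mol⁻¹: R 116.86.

538 g

n(Z) = 9.950 mol
n(L) = 18.40 mol
n/ν for Z = 9.950/2 = 4.975
n/ν for L = 18.40/4 = 4.600
Smallest n/ν is L → limiting reagent.
n(R) = (1/4) × 18.40 = 4.600 mol
mass = 4.600 × 116.86 = 537.6 g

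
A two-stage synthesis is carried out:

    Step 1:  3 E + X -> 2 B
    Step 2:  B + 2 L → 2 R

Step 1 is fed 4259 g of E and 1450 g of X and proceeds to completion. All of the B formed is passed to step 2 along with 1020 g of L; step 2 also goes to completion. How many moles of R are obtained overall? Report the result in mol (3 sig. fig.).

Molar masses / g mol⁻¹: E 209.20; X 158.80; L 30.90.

27.1 mol

Step 1:
n(E) = 4259 / 209.20 = 20.36 mol
n(X) = 1450 / 158.80 = 9.131 mol
n/ν → E: 6.787, X: 9.131; E is limiting.
n(B) produced = (2/3) × 20.36 = 13.57 mol
Step 2:
n(B) available = 13.57 mol
n(L) = 1020 / 30.90 = 33.01 mol
n/ν → B: 13.57, L: 16.51; B is limiting.
n(R) = (2/1) × 13.57 = 27.14 mol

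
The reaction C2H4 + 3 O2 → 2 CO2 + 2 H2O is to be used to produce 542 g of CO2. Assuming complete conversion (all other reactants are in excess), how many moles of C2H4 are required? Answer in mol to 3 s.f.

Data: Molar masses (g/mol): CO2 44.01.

n(CO2) = 542 / 44.01 = 12.32 mol
n(C2H4) = (1/2) × 12.32 = 6.160 mol

6.16 mol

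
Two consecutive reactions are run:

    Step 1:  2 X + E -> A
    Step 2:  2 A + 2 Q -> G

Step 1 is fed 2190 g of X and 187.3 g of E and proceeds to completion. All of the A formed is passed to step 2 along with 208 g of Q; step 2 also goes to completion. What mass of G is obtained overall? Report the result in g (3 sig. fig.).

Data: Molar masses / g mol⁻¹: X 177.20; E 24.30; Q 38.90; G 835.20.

Step 1:
n(X) = 2190 / 177.20 = 12.36 mol
n(E) = 187.3 / 24.30 = 7.708 mol
n/ν for X = 12.36/2 = 6.180
n/ν for E = 7.708/1 = 7.708
Smallest n/ν is X → limiting reagent.
n(A) produced = (1/2) × 12.36 = 6.180 mol
Step 2:
n(A) available = 6.180 mol
n(Q) = 208.0 / 38.90 = 5.347 mol
n/ν for A = 6.180/2 = 3.090
n/ν for Q = 5.347/2 = 2.674
Smallest n/ν is Q → limiting reagent.
n(G) = (1/2) × 5.347 = 2.674 mol
mass = 2.674 × 835.20 = 2233 g

2230 g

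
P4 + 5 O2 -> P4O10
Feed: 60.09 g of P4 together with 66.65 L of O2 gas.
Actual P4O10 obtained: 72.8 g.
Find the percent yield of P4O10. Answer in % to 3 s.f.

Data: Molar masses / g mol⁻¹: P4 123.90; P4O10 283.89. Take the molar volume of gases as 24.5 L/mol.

52.9 %

n(P4) = 60.09 / 123.90 = 0.4850 mol
n(O2) = 66.65 / 24.5 = 2.720 mol
n/ν → P4: 0.4850, O2: 0.5440; P4 is limiting.
theoretical n(P4O10) = (1/1) × 0.4850 = 0.4850 mol → 137.7 g
% yield = 72.8 / 137.7 × 100 = 52.87 %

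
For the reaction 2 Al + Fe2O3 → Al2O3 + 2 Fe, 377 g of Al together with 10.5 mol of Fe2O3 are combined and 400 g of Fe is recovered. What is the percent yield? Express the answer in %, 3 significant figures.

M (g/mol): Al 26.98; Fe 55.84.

n(Al) = 377.0 / 26.98 = 13.97 mol
n(Fe2O3) = 10.50 mol
n/ν for Al = 13.97/2 = 6.985
n/ν for Fe2O3 = 10.50/1 = 10.50
Smallest n/ν is Al → limiting reagent.
theoretical n(Fe) = (2/2) × 13.97 = 13.97 mol → 780.1 g
% yield = 400 / 780.1 × 100 = 51.28 %

51.3 %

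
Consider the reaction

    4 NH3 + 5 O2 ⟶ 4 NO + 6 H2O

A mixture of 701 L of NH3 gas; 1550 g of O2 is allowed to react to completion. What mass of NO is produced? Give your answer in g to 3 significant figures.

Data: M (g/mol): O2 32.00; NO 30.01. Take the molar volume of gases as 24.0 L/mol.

n(NH3) = 701.0 / 24.0 = 29.21 mol
n(O2) = 1550 / 32.00 = 48.44 mol
n/ν for NH3 = 29.21/4 = 7.303
n/ν for O2 = 48.44/5 = 9.688
Smallest n/ν is NH3 → limiting reagent.
n(NO) = (4/4) × 29.21 = 29.21 mol
mass = 29.21 × 30.01 = 876.6 g

877 g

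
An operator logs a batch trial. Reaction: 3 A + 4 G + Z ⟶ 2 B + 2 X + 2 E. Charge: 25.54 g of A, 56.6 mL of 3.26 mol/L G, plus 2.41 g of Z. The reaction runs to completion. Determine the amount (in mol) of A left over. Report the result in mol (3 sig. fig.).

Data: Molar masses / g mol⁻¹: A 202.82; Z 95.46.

n(A) = 25.54 / 202.82 = 0.1259 mol
n(G) = 3.26 × 56.60/1000 = 0.1845 mol
n(Z) = 2.410 / 95.46 = 0.02525 mol
n/ν for A = 0.1259/3 = 0.04197
n/ν for G = 0.1845/4 = 0.04613
n/ν for Z = 0.02525/1 = 0.02525
Smallest n/ν is Z → limiting reagent.
A consumed = (3/1) × 0.02525 = 0.07575 mol
A remaining = 0.1259 − 0.07575 = 0.05015 mol

0.0502 mol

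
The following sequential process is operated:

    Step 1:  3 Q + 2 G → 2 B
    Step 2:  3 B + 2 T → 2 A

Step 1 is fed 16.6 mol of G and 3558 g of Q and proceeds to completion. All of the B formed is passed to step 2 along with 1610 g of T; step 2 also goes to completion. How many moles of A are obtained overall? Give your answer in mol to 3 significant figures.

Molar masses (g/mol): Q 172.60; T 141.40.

9.16 mol

Step 1:
n(G) = 16.60 mol
n(Q) = 3558 / 172.60 = 20.61 mol
n/ν for G = 16.60/2 = 8.300
n/ν for Q = 20.61/3 = 6.870
Smallest n/ν is Q → limiting reagent.
n(B) produced = (2/3) × 20.61 = 13.74 mol
Step 2:
n(B) available = 13.74 mol
n(T) = 1610 / 141.40 = 11.39 mol
n/ν for B = 13.74/3 = 4.580
n/ν for T = 11.39/2 = 5.695
Smallest n/ν is B → limiting reagent.
n(A) = (2/3) × 13.74 = 9.160 mol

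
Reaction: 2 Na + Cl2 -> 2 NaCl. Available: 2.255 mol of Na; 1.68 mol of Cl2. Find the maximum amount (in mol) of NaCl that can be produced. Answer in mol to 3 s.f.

n(Na) = 2.255 mol
n(Cl2) = 1.680 mol
n/ν for Na = 2.255/2 = 1.128
n/ν for Cl2 = 1.680/1 = 1.680
Smallest n/ν is Na → limiting reagent.
n(NaCl) = (2/2) × 2.255 = 2.255 mol

2.26 mol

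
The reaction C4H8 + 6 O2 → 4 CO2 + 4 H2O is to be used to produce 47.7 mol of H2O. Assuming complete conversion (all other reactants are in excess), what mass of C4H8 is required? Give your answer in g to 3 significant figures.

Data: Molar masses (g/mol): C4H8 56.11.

n(H2O) = 47.70 mol
n(C4H8) = (1/4) × 47.70 = 11.93 mol
mass = 11.93 × 56.11 = 669.4 g

669 g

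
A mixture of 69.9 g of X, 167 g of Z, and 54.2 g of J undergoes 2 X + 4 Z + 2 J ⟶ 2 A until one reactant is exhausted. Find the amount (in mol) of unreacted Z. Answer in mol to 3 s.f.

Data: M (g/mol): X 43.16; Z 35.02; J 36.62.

n(X) = 69.90 / 43.16 = 1.620 mol
n(Z) = 167.0 / 35.02 = 4.769 mol
n(J) = 54.20 / 36.62 = 1.480 mol
n/ν for X = 1.620/2 = 0.8100
n/ν for Z = 4.769/4 = 1.192
n/ν for J = 1.480/2 = 0.7400
Smallest n/ν is J → limiting reagent.
Z consumed = (4/2) × 1.480 = 2.960 mol
Z remaining = 4.769 − 2.960 = 1.809 mol

1.81 mol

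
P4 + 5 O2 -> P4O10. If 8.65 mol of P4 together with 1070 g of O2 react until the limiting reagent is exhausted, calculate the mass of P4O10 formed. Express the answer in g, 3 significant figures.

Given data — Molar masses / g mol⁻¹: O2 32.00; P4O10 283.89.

n(P4) = 8.650 mol
n(O2) = 1070 / 32.00 = 33.44 mol
n/ν for P4 = 8.650/1 = 8.650
n/ν for O2 = 33.44/5 = 6.688
Smallest n/ν is O2 → limiting reagent.
n(P4O10) = (1/5) × 33.44 = 6.688 mol
mass = 6.688 × 283.89 = 1899 g

1900 g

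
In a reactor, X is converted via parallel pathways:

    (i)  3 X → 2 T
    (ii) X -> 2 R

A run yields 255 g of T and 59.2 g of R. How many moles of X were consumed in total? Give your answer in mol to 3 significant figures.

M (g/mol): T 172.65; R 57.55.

2.73 mol

n(T) = 255 / 172.65 = 1.477 mol
n(R) = 59.2 / 57.55 = 1.029 mol
n(X) via (i) = (3/2)×1.477 = 2.216 mol
n(X) via (ii) = (1/2)×1.029 = 0.5145 mol
total n(X) = 2.216 + 0.5145 = 2.731 mol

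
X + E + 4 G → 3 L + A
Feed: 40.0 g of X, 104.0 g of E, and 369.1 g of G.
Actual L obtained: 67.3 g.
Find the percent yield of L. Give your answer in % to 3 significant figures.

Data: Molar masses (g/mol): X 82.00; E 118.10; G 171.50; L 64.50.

n(X) = 40.00 / 82.00 = 0.4878 mol
n(E) = 104.0 / 118.10 = 0.8806 mol
n(G) = 369.1 / 171.50 = 2.152 mol
n/ν for X = 0.4878/1 = 0.4878
n/ν for E = 0.8806/1 = 0.8806
n/ν for G = 2.152/4 = 0.5380
Smallest n/ν is X → limiting reagent.
theoretical n(L) = (3/1) × 0.4878 = 1.463 mol → 94.36 g
% yield = 67.3 / 94.36 × 100 = 71.32 %

71.3 %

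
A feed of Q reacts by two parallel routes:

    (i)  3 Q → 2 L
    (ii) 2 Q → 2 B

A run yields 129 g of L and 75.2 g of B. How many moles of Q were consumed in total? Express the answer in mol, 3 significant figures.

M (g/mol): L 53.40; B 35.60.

5.74 mol

n(L) = 129 / 53.40 = 2.416 mol
n(B) = 75.2 / 35.60 = 2.112 mol
n(Q) via (i) = (3/2)×2.416 = 3.624 mol
n(Q) via (ii) = (2/2)×2.112 = 2.112 mol
total n(Q) = 3.624 + 2.112 = 5.736 mol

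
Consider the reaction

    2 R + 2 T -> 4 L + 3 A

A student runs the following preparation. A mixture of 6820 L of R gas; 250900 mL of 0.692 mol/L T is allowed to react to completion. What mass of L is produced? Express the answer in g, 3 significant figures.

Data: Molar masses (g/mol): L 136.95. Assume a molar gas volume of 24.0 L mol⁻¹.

47600 g

n(R) = 6820 / 24.0 = 284.2 mol
n(T) = 0.692 × 250900/1000 = 173.6 mol
n/ν for R = 284.2/2 = 142.1
n/ν for T = 173.6/2 = 86.80
Smallest n/ν is T → limiting reagent.
n(L) = (4/2) × 173.6 = 347.2 mol
mass = 347.2 × 136.95 = 47550 g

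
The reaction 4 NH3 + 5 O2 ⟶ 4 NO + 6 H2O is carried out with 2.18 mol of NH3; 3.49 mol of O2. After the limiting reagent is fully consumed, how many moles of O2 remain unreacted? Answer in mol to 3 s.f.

n(NH3) = 2.180 mol
n(O2) = 3.490 mol
n/ν for NH3 = 2.180/4 = 0.5450
n/ν for O2 = 3.490/5 = 0.6980
Smallest n/ν is NH3 → limiting reagent.
O2 consumed = (5/4) × 2.180 = 2.725 mol
O2 remaining = 3.490 − 2.725 = 0.7650 mol

0.765 mol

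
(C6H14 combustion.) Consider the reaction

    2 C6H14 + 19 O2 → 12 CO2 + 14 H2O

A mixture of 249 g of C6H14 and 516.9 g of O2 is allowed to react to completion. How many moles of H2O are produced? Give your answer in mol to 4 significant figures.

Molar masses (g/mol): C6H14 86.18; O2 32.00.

n(C6H14) = 249.0 / 86.18 = 2.889 mol
n(O2) = 516.9 / 32.00 = 16.15 mol
n/ν for C6H14 = 2.889/2 = 1.445
n/ν for O2 = 16.15/19 = 0.8500
Smallest n/ν is O2 → limiting reagent.
n(H2O) = (14/19) × 16.15 = 11.90 mol

11.90 mol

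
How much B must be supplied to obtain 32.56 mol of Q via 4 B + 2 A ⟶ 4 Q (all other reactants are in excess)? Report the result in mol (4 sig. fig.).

n(Q) = 32.56 mol
n(B) = (4/4) × 32.56 = 32.56 mol

32.56 mol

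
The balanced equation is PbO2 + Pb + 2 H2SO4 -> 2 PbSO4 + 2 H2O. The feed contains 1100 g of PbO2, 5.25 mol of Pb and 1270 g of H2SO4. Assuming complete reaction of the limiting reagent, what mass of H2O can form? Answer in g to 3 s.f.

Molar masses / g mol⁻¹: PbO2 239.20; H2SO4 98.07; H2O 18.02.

166 g

n(PbO2) = 1100 / 239.20 = 4.599 mol
n(Pb) = 5.250 mol
n(H2SO4) = 1270 / 98.07 = 12.95 mol
n/ν → PbO2: 4.599, Pb: 5.250, H2SO4: 6.475; PbO2 is limiting.
n(H2O) = (2/1) × 4.599 = 9.198 mol
mass = 9.198 × 18.02 = 165.7 g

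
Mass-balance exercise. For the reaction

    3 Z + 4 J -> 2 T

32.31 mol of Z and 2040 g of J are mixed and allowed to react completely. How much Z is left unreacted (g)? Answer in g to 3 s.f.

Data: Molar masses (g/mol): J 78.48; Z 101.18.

n(Z) = 32.31 mol
n(J) = 2040 / 78.48 = 25.99 mol
n/ν → Z: 10.77, J: 6.498; J is limiting.
Z consumed = (3/4) × 25.99 = 19.49 mol
Z remaining = 32.31 − 19.49 = 12.82 mol
mass = 12.82 × 101.18 = 1297 g

1300 g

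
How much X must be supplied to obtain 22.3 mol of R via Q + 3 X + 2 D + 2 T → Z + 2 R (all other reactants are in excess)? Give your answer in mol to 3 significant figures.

n(R) = 22.30 mol
n(X) = (3/2) × 22.30 = 33.45 mol

33.5 mol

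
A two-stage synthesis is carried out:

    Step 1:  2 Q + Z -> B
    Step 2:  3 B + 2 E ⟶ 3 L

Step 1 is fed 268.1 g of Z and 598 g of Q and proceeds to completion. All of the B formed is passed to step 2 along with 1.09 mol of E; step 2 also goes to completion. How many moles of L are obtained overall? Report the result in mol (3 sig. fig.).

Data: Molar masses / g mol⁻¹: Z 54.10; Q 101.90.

1.64 mol

Step 1:
n(Z) = 268.1 / 54.10 = 4.956 mol
n(Q) = 598.0 / 101.90 = 5.868 mol
n/ν for Z = 4.956/1 = 4.956
n/ν for Q = 5.868/2 = 2.934
Smallest n/ν is Q → limiting reagent.
n(B) produced = (1/2) × 5.868 = 2.934 mol
Step 2:
n(B) available = 2.934 mol
n(E) = 1.090 mol
n/ν for B = 2.934/3 = 0.9780
n/ν for E = 1.090/2 = 0.5450
Smallest n/ν is E → limiting reagent.
n(L) = (3/2) × 1.090 = 1.635 mol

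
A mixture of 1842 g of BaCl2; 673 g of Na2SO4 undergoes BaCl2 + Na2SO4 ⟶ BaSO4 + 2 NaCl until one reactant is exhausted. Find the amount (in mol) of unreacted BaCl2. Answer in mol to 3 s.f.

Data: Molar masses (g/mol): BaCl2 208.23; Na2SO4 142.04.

n(BaCl2) = 1842 / 208.23 = 8.846 mol
n(Na2SO4) = 673.0 / 142.04 = 4.738 mol
n/ν for BaCl2 = 8.846/1 = 8.846
n/ν for Na2SO4 = 4.738/1 = 4.738
Smallest n/ν is Na2SO4 → limiting reagent.
BaCl2 consumed = (1/1) × 4.738 = 4.738 mol
BaCl2 remaining = 8.846 − 4.738 = 4.108 mol

4.11 mol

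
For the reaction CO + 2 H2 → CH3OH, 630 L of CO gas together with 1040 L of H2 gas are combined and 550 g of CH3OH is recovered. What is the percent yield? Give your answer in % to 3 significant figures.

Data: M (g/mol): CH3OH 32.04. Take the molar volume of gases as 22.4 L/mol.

73.9 %

n(CO) = 630.0 / 22.4 = 28.13 mol
n(H2) = 1040 / 22.4 = 46.43 mol
n/ν for CO = 28.13/1 = 28.13
n/ν for H2 = 46.43/2 = 23.22
Smallest n/ν is H2 → limiting reagent.
theoretical n(CH3OH) = (1/2) × 46.43 = 23.22 mol → 744.0 g
% yield = 550 / 744.0 × 100 = 73.92 %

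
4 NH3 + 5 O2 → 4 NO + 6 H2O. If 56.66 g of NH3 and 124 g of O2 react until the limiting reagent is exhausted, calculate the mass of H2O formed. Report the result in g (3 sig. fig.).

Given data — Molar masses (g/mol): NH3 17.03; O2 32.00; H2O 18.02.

83.8 g

n(NH3) = 56.66 / 17.03 = 3.327 mol
n(O2) = 124.0 / 32.00 = 3.875 mol
n/ν for NH3 = 3.327/4 = 0.8318
n/ν for O2 = 3.875/5 = 0.7750
Smallest n/ν is O2 → limiting reagent.
n(H2O) = (6/5) × 3.875 = 4.650 mol
mass = 4.650 × 18.02 = 83.79 g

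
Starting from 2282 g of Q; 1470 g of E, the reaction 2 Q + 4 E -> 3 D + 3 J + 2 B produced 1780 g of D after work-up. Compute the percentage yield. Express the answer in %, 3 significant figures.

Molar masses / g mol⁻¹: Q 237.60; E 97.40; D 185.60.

84.7 %

n(Q) = 2282 / 237.60 = 9.604 mol
n(E) = 1470 / 97.40 = 15.09 mol
n/ν for Q = 9.604/2 = 4.802
n/ν for E = 15.09/4 = 3.773
Smallest n/ν is E → limiting reagent.
theoretical n(D) = (3/4) × 15.09 = 11.32 mol → 2101 g
% yield = 1780 / 2101 × 100 = 84.72 %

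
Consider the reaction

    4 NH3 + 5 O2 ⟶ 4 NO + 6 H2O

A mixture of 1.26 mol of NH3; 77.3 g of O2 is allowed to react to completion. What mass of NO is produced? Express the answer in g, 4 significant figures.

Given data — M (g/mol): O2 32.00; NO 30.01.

n(NH3) = 1.260 mol
n(O2) = 77.30 / 32.00 = 2.416 mol
n/ν → NH3: 0.3150, O2: 0.4832; NH3 is limiting.
n(NO) = (4/4) × 1.260 = 1.260 mol
mass = 1.260 × 30.01 = 37.81 g

37.81 g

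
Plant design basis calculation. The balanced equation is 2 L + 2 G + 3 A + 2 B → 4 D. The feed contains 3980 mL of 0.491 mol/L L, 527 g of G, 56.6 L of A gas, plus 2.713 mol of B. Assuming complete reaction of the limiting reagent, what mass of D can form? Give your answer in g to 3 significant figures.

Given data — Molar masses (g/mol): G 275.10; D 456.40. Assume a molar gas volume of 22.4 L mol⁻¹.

1540 g

n(L) = 0.491 × 3980/1000 = 1.954 mol
n(G) = 527.0 / 275.10 = 1.916 mol
n(A) = 56.60 / 22.4 = 2.527 mol
n(B) = 2.713 mol
n/ν for L = 1.954/2 = 0.9770
n/ν for G = 1.916/2 = 0.9580
n/ν for A = 2.527/3 = 0.8423
n/ν for B = 2.713/2 = 1.357
Smallest n/ν is A → limiting reagent.
n(D) = (4/3) × 2.527 = 3.369 mol
mass = 3.369 × 456.40 = 1538 g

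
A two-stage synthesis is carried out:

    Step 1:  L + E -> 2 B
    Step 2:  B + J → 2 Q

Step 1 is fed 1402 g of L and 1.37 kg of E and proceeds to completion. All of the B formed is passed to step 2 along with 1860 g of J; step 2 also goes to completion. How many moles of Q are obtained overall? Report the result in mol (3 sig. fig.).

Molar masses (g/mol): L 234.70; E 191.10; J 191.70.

19.4 mol

Step 1:
n(L) = 1402 / 234.70 = 5.974 mol
n(E) = 1.370×1000 / 191.10 = 7.169 mol
n/ν for L = 5.974/1 = 5.974
n/ν for E = 7.169/1 = 7.169
Smallest n/ν is L → limiting reagent.
n(B) produced = (2/1) × 5.974 = 11.95 mol
Step 2:
n(B) available = 11.95 mol
n(J) = 1860 / 191.70 = 9.703 mol
n/ν for B = 11.95/1 = 11.95
n/ν for J = 9.703/1 = 9.703
Smallest n/ν is J → limiting reagent.
n(Q) = (2/1) × 9.703 = 19.41 mol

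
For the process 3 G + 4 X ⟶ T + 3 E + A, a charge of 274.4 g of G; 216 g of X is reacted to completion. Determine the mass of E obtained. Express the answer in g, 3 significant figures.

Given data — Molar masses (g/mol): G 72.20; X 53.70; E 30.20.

n(G) = 274.4 / 72.20 = 3.801 mol
n(X) = 216.0 / 53.70 = 4.022 mol
n/ν for G = 3.801/3 = 1.267
n/ν for X = 4.022/4 = 1.006
Smallest n/ν is X → limiting reagent.
n(E) = (3/4) × 4.022 = 3.017 mol
mass = 3.017 × 30.20 = 91.11 g

91.1 g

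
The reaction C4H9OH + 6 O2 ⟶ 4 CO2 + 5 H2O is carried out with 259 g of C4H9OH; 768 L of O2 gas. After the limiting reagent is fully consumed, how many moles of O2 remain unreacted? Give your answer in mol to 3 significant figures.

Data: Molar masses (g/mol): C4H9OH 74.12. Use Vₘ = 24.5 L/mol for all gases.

n(C4H9OH) = 259.0 / 74.12 = 3.494 mol
n(O2) = 768.0 / 24.5 = 31.35 mol
n/ν for C4H9OH = 3.494/1 = 3.494
n/ν for O2 = 31.35/6 = 5.225
Smallest n/ν is C4H9OH → limiting reagent.
O2 consumed = (6/1) × 3.494 = 20.96 mol
O2 remaining = 31.35 − 20.96 = 10.39 mol

10.4 mol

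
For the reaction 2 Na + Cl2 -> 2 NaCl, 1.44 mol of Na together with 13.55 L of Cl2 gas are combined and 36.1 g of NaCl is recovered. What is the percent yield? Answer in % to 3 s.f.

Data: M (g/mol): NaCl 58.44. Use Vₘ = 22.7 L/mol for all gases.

n(Na) = 1.440 mol
n(Cl2) = 13.55 / 22.7 = 0.5969 mol
n/ν → Na: 0.7200, Cl2: 0.5969; Cl2 is limiting.
theoretical n(NaCl) = (2/1) × 0.5969 = 1.194 mol → 69.78 g
% yield = 36.1 / 69.78 × 100 = 51.73 %

51.7 %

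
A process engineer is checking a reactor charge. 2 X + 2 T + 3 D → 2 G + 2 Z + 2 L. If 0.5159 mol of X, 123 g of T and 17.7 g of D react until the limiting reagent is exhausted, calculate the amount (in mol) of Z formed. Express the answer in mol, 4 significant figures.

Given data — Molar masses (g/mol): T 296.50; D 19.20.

n(X) = 0.5159 mol
n(T) = 123.0 / 296.50 = 0.4148 mol
n(D) = 17.70 / 19.20 = 0.9219 mol
n/ν for X = 0.5159/2 = 0.2580
n/ν for T = 0.4148/2 = 0.2074
n/ν for D = 0.9219/3 = 0.3073
Smallest n/ν is T → limiting reagent.
n(Z) = (2/2) × 0.4148 = 0.4148 mol

0.4148 mol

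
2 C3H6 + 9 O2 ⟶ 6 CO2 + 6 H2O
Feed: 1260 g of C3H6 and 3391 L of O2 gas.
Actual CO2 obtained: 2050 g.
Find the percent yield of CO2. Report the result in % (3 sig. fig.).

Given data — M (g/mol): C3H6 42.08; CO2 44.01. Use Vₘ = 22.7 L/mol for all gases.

n(C3H6) = 1260 / 42.08 = 29.94 mol
n(O2) = 3391 / 22.7 = 149.4 mol
n/ν → C3H6: 14.97, O2: 16.60; C3H6 is limiting.
theoretical n(CO2) = (6/2) × 29.94 = 89.82 mol → 3953 g
% yield = 2050 / 3953 × 100 = 51.86 %

51.9 %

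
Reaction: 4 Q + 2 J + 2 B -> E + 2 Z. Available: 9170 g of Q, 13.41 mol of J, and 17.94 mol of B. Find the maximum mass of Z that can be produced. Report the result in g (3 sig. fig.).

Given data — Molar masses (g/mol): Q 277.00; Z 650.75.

n(Q) = 9170 / 277.00 = 33.10 mol
n(J) = 13.41 mol
n(B) = 17.94 mol
n/ν → Q: 8.275, J: 6.705, B: 8.970; J is limiting.
n(Z) = (2/2) × 13.41 = 13.41 mol
mass = 13.41 × 650.75 = 8727 g

8730 g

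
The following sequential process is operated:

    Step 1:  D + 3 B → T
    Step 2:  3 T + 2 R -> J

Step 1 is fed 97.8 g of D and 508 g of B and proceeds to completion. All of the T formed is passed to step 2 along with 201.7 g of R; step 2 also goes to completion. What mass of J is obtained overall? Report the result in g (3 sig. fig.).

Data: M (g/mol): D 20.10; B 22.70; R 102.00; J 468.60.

Step 1:
n(D) = 97.80 / 20.10 = 4.866 mol
n(B) = 508.0 / 22.70 = 22.38 mol
n/ν for D = 4.866/1 = 4.866
n/ν for B = 22.38/3 = 7.460
Smallest n/ν is D → limiting reagent.
n(T) produced = (1/1) × 4.866 = 4.866 mol
Step 2:
n(T) available = 4.866 mol
n(R) = 201.7 / 102.00 = 1.977 mol
n/ν for T = 4.866/3 = 1.622
n/ν for R = 1.977/2 = 0.9885
Smallest n/ν is R → limiting reagent.
n(J) = (1/2) × 1.977 = 0.9885 mol
mass = 0.9885 × 468.60 = 463.2 g

463 g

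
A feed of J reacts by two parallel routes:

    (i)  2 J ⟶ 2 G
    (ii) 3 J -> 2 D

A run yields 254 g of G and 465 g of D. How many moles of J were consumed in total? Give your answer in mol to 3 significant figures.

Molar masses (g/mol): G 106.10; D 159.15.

6.78 mol

n(G) = 254 / 106.10 = 2.394 mol
n(D) = 465 / 159.15 = 2.922 mol
n(J) via (i) = (2/2)×2.394 = 2.394 mol
n(J) via (ii) = (3/2)×2.922 = 4.383 mol
total n(J) = 2.394 + 4.383 = 6.777 mol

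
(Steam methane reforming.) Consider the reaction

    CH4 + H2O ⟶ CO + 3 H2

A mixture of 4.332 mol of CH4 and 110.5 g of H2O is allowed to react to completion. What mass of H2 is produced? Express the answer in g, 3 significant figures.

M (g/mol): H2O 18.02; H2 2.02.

n(CH4) = 4.332 mol
n(H2O) = 110.5 / 18.02 = 6.132 mol
n/ν for CH4 = 4.332/1 = 4.332
n/ν for H2O = 6.132/1 = 6.132
Smallest n/ν is CH4 → limiting reagent.
n(H2) = (3/1) × 4.332 = 13.00 mol
mass = 13.00 × 2.02 = 26.26 g

26.3 g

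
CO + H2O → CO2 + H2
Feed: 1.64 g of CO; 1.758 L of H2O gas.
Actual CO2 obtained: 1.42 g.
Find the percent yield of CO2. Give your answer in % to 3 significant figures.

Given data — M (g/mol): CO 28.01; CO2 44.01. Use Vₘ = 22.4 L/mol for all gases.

55.1 %

n(CO) = 1.640 / 28.01 = 0.05855 mol
n(H2O) = 1.758 / 22.4 = 0.07848 mol
n/ν for CO = 0.05855/1 = 0.05855
n/ν for H2O = 0.07848/1 = 0.07848
Smallest n/ν is CO → limiting reagent.
theoretical n(CO2) = (1/1) × 0.05855 = 0.05855 mol → 2.577 g
% yield = 1.42 / 2.577 × 100 = 55.10 %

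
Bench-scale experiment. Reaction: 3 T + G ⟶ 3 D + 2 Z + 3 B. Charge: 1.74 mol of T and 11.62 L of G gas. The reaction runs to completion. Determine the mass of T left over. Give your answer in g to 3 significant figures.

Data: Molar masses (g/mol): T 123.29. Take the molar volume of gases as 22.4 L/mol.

22.7 g

n(T) = 1.740 mol
n(G) = 11.62 / 22.4 = 0.5188 mol
n/ν → T: 0.5800, G: 0.5188; G is limiting.
T consumed = (3/1) × 0.5188 = 1.556 mol
T remaining = 1.740 − 1.556 = 0.1840 mol
mass = 0.1840 × 123.29 = 22.69 g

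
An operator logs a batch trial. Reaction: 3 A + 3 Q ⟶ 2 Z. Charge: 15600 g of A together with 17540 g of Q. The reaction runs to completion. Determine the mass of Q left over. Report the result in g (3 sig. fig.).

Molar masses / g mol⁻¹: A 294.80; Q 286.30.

n(A) = 15600 / 294.80 = 52.92 mol
n(Q) = 17540 / 286.30 = 61.26 mol
n/ν for A = 52.92/3 = 17.64
n/ν for Q = 61.26/3 = 20.42
Smallest n/ν is A → limiting reagent.
Q consumed = (3/3) × 52.92 = 52.92 mol
Q remaining = 61.26 − 52.92 = 8.340 mol
mass = 8.340 × 286.30 = 2388 g

2390 g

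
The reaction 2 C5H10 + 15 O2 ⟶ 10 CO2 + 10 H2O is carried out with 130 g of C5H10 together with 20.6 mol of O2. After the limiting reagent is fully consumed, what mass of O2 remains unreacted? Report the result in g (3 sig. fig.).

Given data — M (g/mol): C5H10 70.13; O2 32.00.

n(C5H10) = 130.0 / 70.13 = 1.854 mol
n(O2) = 20.60 mol
n/ν → C5H10: 0.9270, O2: 1.373; C5H10 is limiting.
O2 consumed = (15/2) × 1.854 = 13.91 mol
O2 remaining = 20.60 − 13.91 = 6.690 mol
mass = 6.690 × 32.00 = 214.1 g

214 g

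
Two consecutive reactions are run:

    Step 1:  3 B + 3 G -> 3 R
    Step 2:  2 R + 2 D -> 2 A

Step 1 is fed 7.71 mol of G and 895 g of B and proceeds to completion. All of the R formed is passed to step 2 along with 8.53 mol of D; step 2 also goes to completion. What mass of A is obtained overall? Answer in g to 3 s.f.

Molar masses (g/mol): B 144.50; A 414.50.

Step 1:
n(G) = 7.710 mol
n(B) = 895.0 / 144.50 = 6.194 mol
n/ν for G = 7.710/3 = 2.570
n/ν for B = 6.194/3 = 2.065
Smallest n/ν is B → limiting reagent.
n(R) produced = (3/3) × 6.194 = 6.194 mol
Step 2:
n(R) available = 6.194 mol
n(D) = 8.530 mol
n/ν for R = 6.194/2 = 3.097
n/ν for D = 8.530/2 = 4.265
Smallest n/ν is R → limiting reagent.
n(A) = (2/2) × 6.194 = 6.194 mol
mass = 6.194 × 414.50 = 2567 g

2570 g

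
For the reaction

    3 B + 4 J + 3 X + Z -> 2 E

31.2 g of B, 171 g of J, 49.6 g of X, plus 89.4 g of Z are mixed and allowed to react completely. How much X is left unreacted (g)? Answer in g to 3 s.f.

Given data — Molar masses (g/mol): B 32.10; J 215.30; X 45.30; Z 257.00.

n(B) = 31.20 / 32.10 = 0.9720 mol
n(J) = 171.0 / 215.30 = 0.7942 mol
n(X) = 49.60 / 45.30 = 1.095 mol
n(Z) = 89.40 / 257.00 = 0.3479 mol
n/ν → B: 0.3240, J: 0.1986, X: 0.3650, Z: 0.3479; J is limiting.
X consumed = (3/4) × 0.7942 = 0.5957 mol
X remaining = 1.095 − 0.5957 = 0.4993 mol
mass = 0.4993 × 45.30 = 22.62 g

22.6 g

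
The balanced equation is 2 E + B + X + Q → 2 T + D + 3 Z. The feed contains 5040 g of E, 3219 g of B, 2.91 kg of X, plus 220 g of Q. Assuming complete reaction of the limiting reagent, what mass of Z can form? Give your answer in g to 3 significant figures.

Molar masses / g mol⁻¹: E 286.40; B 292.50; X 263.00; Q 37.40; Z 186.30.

3290 g

n(E) = 5040 / 286.40 = 17.60 mol
n(B) = 3219 / 292.50 = 11.01 mol
n(X) = 2.910×1000 / 263.00 = 11.06 mol
n(Q) = 220.0 / 37.40 = 5.882 mol
n/ν for E = 17.60/2 = 8.800
n/ν for B = 11.01/1 = 11.01
n/ν for X = 11.06/1 = 11.06
n/ν for Q = 5.882/1 = 5.882
Smallest n/ν is Q → limiting reagent.
n(Z) = (3/1) × 5.882 = 17.65 mol
mass = 17.65 × 186.30 = 3288 g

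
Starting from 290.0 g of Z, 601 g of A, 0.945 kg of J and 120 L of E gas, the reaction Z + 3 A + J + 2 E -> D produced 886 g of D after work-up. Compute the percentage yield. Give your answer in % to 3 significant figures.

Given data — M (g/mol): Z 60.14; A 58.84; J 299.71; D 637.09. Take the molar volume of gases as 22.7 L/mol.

52.6 %

n(Z) = 290.0 / 60.14 = 4.822 mol
n(A) = 601.0 / 58.84 = 10.21 mol
n(J) = 0.9450×1000 / 299.71 = 3.153 mol
n(E) = 120.0 / 22.7 = 5.286 mol
n/ν for Z = 4.822/1 = 4.822
n/ν for A = 10.21/3 = 3.403
n/ν for J = 3.153/1 = 3.153
n/ν for E = 5.286/2 = 2.643
Smallest n/ν is E → limiting reagent.
theoretical n(D) = (1/2) × 5.286 = 2.643 mol → 1684 g
% yield = 886 / 1684 × 100 = 52.61 %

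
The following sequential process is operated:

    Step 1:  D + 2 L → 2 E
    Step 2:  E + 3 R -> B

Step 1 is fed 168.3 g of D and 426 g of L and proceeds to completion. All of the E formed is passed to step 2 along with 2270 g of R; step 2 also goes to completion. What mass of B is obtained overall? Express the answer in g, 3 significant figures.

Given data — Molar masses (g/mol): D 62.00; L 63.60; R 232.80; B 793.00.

2580 g

Step 1:
n(D) = 168.3 / 62.00 = 2.715 mol
n(L) = 426.0 / 63.60 = 6.698 mol
n/ν for D = 2.715/1 = 2.715
n/ν for L = 6.698/2 = 3.349
Smallest n/ν is D → limiting reagent.
n(E) produced = (2/1) × 2.715 = 5.430 mol
Step 2:
n(E) available = 5.430 mol
n(R) = 2270 / 232.80 = 9.751 mol
n/ν for E = 5.430/1 = 5.430
n/ν for R = 9.751/3 = 3.250
Smallest n/ν is R → limiting reagent.
n(B) = (1/3) × 9.751 = 3.250 mol
mass = 3.250 × 793.00 = 2577 g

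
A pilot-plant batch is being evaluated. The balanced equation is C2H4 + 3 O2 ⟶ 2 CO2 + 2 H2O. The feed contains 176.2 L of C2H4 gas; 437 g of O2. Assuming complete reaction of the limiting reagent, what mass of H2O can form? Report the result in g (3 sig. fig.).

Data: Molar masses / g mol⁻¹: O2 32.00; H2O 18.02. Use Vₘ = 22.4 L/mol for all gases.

164 g

n(C2H4) = 176.2 / 22.4 = 7.866 mol
n(O2) = 437.0 / 32.00 = 13.66 mol
n/ν → C2H4: 7.866, O2: 4.553; O2 is limiting.
n(H2O) = (2/3) × 13.66 = 9.107 mol
mass = 9.107 × 18.02 = 164.1 g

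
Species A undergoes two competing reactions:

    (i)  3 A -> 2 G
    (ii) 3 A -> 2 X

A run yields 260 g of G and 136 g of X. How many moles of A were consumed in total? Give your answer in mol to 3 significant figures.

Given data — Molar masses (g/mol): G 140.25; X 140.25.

4.24 mol

n(G) = 260 / 140.25 = 1.854 mol
n(X) = 136 / 140.25 = 0.9697 mol
n(A) via (i) = (3/2)×1.854 = 2.781 mol
n(A) via (ii) = (3/2)×0.9697 = 1.455 mol
total n(A) = 2.781 + 1.455 = 4.236 mol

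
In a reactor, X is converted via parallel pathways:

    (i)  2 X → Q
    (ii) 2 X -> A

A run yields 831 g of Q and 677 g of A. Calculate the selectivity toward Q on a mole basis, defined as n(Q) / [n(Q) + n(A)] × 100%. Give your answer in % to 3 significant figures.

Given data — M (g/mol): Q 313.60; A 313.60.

55.1 %

n(Q) = 831 / 313.60 = 2.650 mol
n(A) = 677 / 313.60 = 2.159 mol
selectivity = 2.650/(2.650+2.159) × 100 = 55.11 %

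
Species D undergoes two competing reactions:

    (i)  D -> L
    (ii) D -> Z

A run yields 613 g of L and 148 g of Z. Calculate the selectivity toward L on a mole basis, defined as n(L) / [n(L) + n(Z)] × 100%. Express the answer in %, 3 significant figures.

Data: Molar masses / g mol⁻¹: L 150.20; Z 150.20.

80.6 %

n(L) = 613 / 150.20 = 4.081 mol
n(Z) = 148 / 150.20 = 0.9854 mol
selectivity = 4.081/(4.081+0.9854) × 100 = 80.55 %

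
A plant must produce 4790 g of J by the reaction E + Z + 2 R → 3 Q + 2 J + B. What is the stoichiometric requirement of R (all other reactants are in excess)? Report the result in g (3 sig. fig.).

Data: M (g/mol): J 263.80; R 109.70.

1990 g

n(J) = 4790 / 263.80 = 18.16 mol
n(R) = (2/2) × 18.16 = 18.16 mol
mass = 18.16 × 109.70 = 1992 g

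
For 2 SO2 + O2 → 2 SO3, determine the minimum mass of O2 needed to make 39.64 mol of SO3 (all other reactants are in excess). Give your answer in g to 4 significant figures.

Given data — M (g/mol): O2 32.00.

634.2 g

n(SO3) = 39.64 mol
n(O2) = (1/2) × 39.64 = 19.82 mol
mass = 19.82 × 32.00 = 634.2 g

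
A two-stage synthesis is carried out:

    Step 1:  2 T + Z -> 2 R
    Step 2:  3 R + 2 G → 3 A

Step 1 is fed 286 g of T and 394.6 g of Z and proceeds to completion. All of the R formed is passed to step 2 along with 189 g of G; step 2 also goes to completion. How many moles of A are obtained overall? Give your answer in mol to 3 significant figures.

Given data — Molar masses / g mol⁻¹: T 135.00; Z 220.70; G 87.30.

2.12 mol

Step 1:
n(T) = 286.0 / 135.00 = 2.119 mol
n(Z) = 394.6 / 220.70 = 1.788 mol
n/ν for T = 2.119/2 = 1.060
n/ν for Z = 1.788/1 = 1.788
Smallest n/ν is T → limiting reagent.
n(R) produced = (2/2) × 2.119 = 2.119 mol
Step 2:
n(R) available = 2.119 mol
n(G) = 189.0 / 87.30 = 2.165 mol
n/ν for R = 2.119/3 = 0.7063
n/ν for G = 2.165/2 = 1.083
Smallest n/ν is R → limiting reagent.
n(A) = (3/3) × 2.119 = 2.119 mol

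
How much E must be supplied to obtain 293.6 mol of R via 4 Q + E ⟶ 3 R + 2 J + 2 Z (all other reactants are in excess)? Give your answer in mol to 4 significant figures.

n(R) = 293.6 mol
n(E) = (1/3) × 293.6 = 97.87 mol

97.87 mol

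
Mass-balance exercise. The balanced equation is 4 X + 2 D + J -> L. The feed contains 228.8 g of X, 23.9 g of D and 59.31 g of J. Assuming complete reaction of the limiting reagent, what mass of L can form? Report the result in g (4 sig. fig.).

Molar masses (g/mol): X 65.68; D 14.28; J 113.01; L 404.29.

n(X) = 228.8 / 65.68 = 3.484 mol
n(D) = 23.90 / 14.28 = 1.674 mol
n(J) = 59.31 / 113.01 = 0.5248 mol
n/ν → X: 0.8710, D: 0.8370, J: 0.5248; J is limiting.
n(L) = (1/1) × 0.5248 = 0.5248 mol
mass = 0.5248 × 404.29 = 212.2 g

212.2 g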